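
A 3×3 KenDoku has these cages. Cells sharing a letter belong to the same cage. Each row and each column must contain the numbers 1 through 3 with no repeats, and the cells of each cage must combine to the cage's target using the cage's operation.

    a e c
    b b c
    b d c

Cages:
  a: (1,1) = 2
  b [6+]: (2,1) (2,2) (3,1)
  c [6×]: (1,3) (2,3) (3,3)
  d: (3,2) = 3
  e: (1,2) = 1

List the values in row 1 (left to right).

2 1 3

Cage a is a single given cell, which forces (1,1) = 2.
Cage e is a single given cell, which forces (1,2) = 1.
Row 1 now contains 1, leaving (1,3) = 3.
D is a freebie, which forces (3,2) = 3.
The 3 cells of cage b must have sum 6; hence (2,1) = 3.
Column 2 already has 3; hence (2,2) = 2.
Row 2 already has 2, leaving (2,3) = 1.
Row 3 already has 3, which forces (3,1) = 1.
Column 3 already has 1, so (3,3) = 2.
Filled in: 2 1 3 / 3 2 1 / 1 3 2.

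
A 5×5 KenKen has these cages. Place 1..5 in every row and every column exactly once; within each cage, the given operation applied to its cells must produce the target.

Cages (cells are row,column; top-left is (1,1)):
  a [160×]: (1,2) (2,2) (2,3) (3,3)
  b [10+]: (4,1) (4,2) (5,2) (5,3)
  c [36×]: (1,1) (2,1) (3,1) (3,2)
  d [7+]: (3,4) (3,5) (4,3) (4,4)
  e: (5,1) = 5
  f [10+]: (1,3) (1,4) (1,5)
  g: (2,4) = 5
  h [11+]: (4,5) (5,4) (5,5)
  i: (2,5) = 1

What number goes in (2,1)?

3

Cage g is given, leaving (2,4) = 5.
I is a freebie, leaving (2,5) = 1.
The 4 cells of cage c must have product 36, leaving (3,2) = 3.
Row 3 now contains 3, leaving (3,5) = 2.
Cage e is given; hence (5,1) = 5.
Row 3 already has 2, so (3,4) = 1.
Cage d has sum 7; hence (4,3) = 1.
The 4 cells of cage d must have sum 7, leaving (4,4) = 3.
The 4 cells of cage c must have product 36; hence (1,1) = 1.
Cage f needs sum 10, leaving (1,4) = 2.
Cage c needs product 36, so (2,1) = 3.
Row 3 already has 1, so (3,1) = 4.
Row 3 now contains 4, so (3,3) = 5.
Column 1 already has 4, leaving (4,1) = 2.
Cage b has sum 10, leaving (5,2) = 1.
Column 4 already has 2, so (5,4) = 4.
Row 5 already has 4, which forces (5,5) = 3.
Cage a has product 160, so (1,2) = 4.
5 is placed in column 3, leaving (1,3) = 3.
Column 5 now contains 3, so (1,5) = 5.
Cage a needs product 160, which forces (2,2) = 2.
The 4 cells of cage a must have product 160, so (2,3) = 4.
The 4 cells of cage b must have sum 10; hence (4,2) = 5.
The 3 cells of cage h must have sum 11; hence (4,5) = 4.
3 is placed in row 5; hence (5,3) = 2.
Filled in: 1 4 3 2 5 / 3 2 4 5 1 / 4 3 5 1 2 / 2 5 1 3 4 / 5 1 2 4 3.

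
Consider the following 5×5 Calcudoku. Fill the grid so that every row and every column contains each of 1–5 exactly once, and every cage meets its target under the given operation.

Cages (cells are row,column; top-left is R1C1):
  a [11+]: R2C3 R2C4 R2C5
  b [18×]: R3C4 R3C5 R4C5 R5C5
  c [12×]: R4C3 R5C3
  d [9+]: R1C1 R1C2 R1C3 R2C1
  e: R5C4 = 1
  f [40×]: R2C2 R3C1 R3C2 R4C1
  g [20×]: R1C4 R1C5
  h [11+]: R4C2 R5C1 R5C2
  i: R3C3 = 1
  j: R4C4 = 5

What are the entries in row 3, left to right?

4 5 1 3 2

Cage i is a single given cell, so R3C3 = 1.
Cage b needs product 18, so R3C4 = 3.
1 is placed in row 3, so R3C5 = 2.
Cage j is a single given cell, which forces R4C4 = 5.
E is a freebie, leaving R5C4 = 1.
Row 5 already has 1; hence R5C5 = 3.
Column 4 now contains 5, leaving R1C4 = 4.
The two cells of cage g must have product 20, so R1C5 = 5.
Column 4 now contains 4, so R2C4 = 2.
Column 5 already has 5; hence R2C5 = 4.
Cage c's pair has product 12, so R4C3 = 3.
3 is placed in column 5, which forces R4C5 = 1.
Row 5 already has 3, leaving R5C3 = 4.
Cage d needs sum 9, so R1C1 = 1.
Cage d needs sum 9, which forces R1C2 = 3.
Column 3 already has 3, leaving R1C3 = 2.
The 4 cells of cage d must have sum 9; hence R2C1 = 3.
2 is placed in row 2, so R2C2 = 1.
Row 2 now contains 4, so R2C3 = 5.
1 is placed in row 4, so R4C1 = 2.
The 3 cells of cage h must have sum 11, so R4C2 = 4.
Column 1 already has 2, leaving R5C1 = 5.
Row 5 now contains 5; hence R5C2 = 2.
Column 1 already has 5; hence R3C1 = 4.
Column 2 now contains 4, leaving R3C2 = 5.
Filled in: 1 3 2 4 5 / 3 1 5 2 4 / 4 5 1 3 2 / 2 4 3 5 1 / 5 2 4 1 3.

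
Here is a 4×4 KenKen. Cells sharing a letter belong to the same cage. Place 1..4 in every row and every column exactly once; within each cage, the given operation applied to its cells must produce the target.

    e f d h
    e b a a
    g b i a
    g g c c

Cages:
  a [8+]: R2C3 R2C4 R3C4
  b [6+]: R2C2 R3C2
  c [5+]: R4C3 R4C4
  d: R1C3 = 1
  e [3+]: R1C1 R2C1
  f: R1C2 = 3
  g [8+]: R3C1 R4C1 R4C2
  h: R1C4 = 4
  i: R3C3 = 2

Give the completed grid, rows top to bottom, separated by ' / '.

2 3 1 4 / 1 2 4 3 / 3 4 2 1 / 4 1 3 2

Cage f is a single given cell; hence R1C2 = 3.
Cage d is given; hence R1C3 = 1.
Cage h is given; hence R1C4 = 4.
I is a freebie, so R3C3 = 2.
1 is placed in row 1, which forces R1C1 = 2.
Cage e's pair has sum 3, so R2C1 = 1.
Cage b needs two cells with sum 6, which forces R2C2 = 2.
Row 2 already has 2; hence R2C4 = 3.
2 is placed in row 3, which forces R3C2 = 4.
Column 4 already has 3; hence R3C4 = 1.
Column 2 already has 4, leaving R4C2 = 1.
1 is placed in column 4, which forces R4C4 = 2.
3 is placed in row 2, which forces R2C3 = 4.
Row 3 now contains 4, so R3C1 = 3.
Cage g needs sum 8; hence R4C1 = 4.
Cage c's pair has sum 5, so R4C3 = 3.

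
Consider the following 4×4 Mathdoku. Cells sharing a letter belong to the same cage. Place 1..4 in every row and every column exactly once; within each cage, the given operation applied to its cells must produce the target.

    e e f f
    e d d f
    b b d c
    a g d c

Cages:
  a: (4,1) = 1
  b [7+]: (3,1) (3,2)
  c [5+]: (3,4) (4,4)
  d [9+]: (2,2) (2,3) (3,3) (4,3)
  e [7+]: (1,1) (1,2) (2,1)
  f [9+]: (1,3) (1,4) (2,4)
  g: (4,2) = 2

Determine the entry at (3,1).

3

A is a freebie, leaving (4,1) = 1.
Cage g is given, leaving (4,2) = 2.
The 3 cells of cage e must have sum 7; hence (1,2) = 1.
Column 2 already has 1, which forces (2,2) = 3.
3 is placed in column 2; hence (3,2) = 4.
4 is placed in row 3, which forces (3,1) = 3.
The 4 cells of cage d must have sum 9, so (4,3) = 3.
Row 4 already has 3; hence (4,4) = 4.
Cage f needs sum 9, leaving (1,3) = 4.
The 3 cells of cage f must have sum 9, so (1,4) = 3.
4 is placed in column 4, which forces (2,4) = 2.
Cage c needs two cells with sum 5, so (3,4) = 1.
Row 1 already has 4, which forces (1,1) = 2.
2 is placed in row 2, leaving (2,1) = 4.
2 is placed in row 2; hence (2,3) = 1.
Row 3 already has 1, which forces (3,3) = 2.
The full grid is 2 1 4 3 / 4 3 1 2 / 3 4 2 1 / 1 2 3 4.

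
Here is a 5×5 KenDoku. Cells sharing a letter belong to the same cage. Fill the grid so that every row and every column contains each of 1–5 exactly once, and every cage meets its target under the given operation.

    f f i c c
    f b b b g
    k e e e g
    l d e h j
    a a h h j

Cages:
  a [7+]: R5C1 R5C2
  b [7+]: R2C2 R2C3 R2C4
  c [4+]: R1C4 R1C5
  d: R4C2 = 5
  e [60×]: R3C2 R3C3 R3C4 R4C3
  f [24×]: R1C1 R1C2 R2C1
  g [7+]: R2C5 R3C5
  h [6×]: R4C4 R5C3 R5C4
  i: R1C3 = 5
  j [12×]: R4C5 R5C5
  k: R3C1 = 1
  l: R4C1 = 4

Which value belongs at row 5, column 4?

I is a freebie, leaving R1C3 = 5.
Cage k is a single given cell; hence R3C1 = 1.
Cage l is given, which forces R4C1 = 4.
Cage d is given, leaving R4C2 = 5.
Row 4 now contains 4, so R4C5 = 3.
Column 5 now contains 3; hence R5C5 = 4.
Cage f needs product 24, so R1C2 = 4.
Cage c needs two cells with sum 4, leaving R1C4 = 3.
Column 5 now contains 3, which forces R1C5 = 1.
Cage e needs product 60; hence R3C4 = 5.
Row 3 already has 5; hence R3C5 = 2.
Cage a's pair has sum 7, leaving R5C1 = 5.
Cage a's pair has sum 7, which forces R5C2 = 2.
Row 5 already has 2, so R5C4 = 1.
Row 1 now contains 3, so R1C1 = 2.
Cage f needs product 24, which forces R2C1 = 3.
2 is placed in column 2, so R2C2 = 1.
Column 5 already has 2, which forces R2C5 = 5.
Row 3 now contains 2; hence R3C2 = 3.
Cage e needs product 60, which forces R3C3 = 4.
Cage e has product 60, which forces R4C3 = 1.
Column 4 now contains 1; hence R4C4 = 2.
Row 5 already has 1; hence R5C3 = 3.
4 is placed in column 3, leaving R2C3 = 2.
Column 4 already has 2; hence R2C4 = 4.
Filled in: 2 4 5 3 1 / 3 1 2 4 5 / 1 3 4 5 2 / 4 5 1 2 3 / 5 2 3 1 4.

1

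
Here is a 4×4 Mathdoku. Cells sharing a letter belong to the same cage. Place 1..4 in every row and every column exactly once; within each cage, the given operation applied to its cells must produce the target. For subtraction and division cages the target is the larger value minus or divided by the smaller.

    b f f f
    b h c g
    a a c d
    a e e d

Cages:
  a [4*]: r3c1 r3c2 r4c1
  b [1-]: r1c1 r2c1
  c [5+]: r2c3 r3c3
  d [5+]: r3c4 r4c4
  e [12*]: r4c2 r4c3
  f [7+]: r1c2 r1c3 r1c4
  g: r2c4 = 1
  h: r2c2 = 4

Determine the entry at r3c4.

H is a freebie; hence r2c2 = 4.
G is a freebie, which forces r2c4 = 1.
4 is placed in column 2, leaving r4c2 = 3.
Row 4 already has 3, leaving r4c3 = 4.
Row 4 now contains 4, leaving r4c4 = 2.
Column 4 already has 2, leaving r1c4 = 4.
The 3 cells of cage a must have product 4; hence r3c1 = 4.
The 3 cells of cage a must have product 4, leaving r3c2 = 1.
Cage d needs two cells with sum 5; hence r3c4 = 3.
Row 4 now contains 2, so r4c1 = 1.
1 is placed in column 2; hence r1c2 = 2.
The 3 cells of cage f must have sum 7; hence r1c3 = 1.
Cage c's pair has sum 5, leaving r2c3 = 3.
Row 3 already has 3, so r3c3 = 2.
Row 1 now contains 2, which forces r1c1 = 3.
Row 2 already has 3, leaving r2c1 = 2.
Filled in: 3 2 1 4 / 2 4 3 1 / 4 1 2 3 / 1 3 4 2.

3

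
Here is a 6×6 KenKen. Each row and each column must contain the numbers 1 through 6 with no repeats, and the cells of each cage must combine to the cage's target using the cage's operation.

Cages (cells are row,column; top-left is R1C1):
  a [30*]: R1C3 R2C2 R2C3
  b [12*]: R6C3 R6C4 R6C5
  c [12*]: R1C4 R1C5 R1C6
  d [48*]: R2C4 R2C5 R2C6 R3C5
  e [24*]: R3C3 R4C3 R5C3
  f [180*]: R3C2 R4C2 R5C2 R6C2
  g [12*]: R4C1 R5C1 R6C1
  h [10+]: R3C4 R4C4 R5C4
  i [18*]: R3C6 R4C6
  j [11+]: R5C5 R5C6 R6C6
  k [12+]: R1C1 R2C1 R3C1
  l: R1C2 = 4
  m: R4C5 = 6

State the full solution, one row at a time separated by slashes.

L is a freebie, which forces R1C2 = 4.
Cage m is given, so R4C5 = 6.
Row 4 now contains 6; hence R4C6 = 3.
Column 6 already has 3; hence R3C6 = 6.
The 3 cells of cage c must have product 12, so R1C4 = 6.
In column 2, 1 can only go at R2C2, so R2C2 = 1.
The 3 cells of cage a must have product 30, which forces R1C3 = 5.
Cage a has product 30; hence R2C3 = 6.
The 4 cells of cage d must have product 48, which forces R3C5 = 2.
The 3 cells of cage k must have sum 12, which forces R1C1 = 3.
Column 5 now contains 2, which forces R1C5 = 1.
The 3 cells of cage c must have product 12; hence R1C6 = 2.
Column 6 now contains 2, so R2C6 = 4.
Column 6 already has 4, so R6C6 = 5.
Row 2 now contains 4; hence R2C1 = 5.
The 4 cells of cage d must have product 48; hence R2C4 = 2.
Row 2 now contains 4; hence R2C5 = 3.
Cage k needs sum 12; hence R3C1 = 4.
Row 3 now contains 4, which forces R3C3 = 3.
The 3 cells of cage j must have sum 11; hence R5C5 = 5.
5 is placed in column 6; hence R5C6 = 1.
Column 5 now contains 3, which forces R6C5 = 4.
Row 3 already has 3, so R3C2 = 5.
Row 3 now contains 5; hence R3C4 = 1.
Cage f needs product 180, which forces R4C2 = 2.
Row 4 already has 2; hence R4C3 = 4.
Column 4 already has 1, leaving R4C4 = 5.
4 is placed in column 3, which forces R5C3 = 2.
Cage h needs sum 10, so R5C4 = 4.
Row 6 now contains 4, so R6C3 = 1.
Cage b needs product 12, which forces R6C4 = 3.
Row 4 already has 2, so R4C1 = 1.
2 is placed in row 5, so R5C1 = 6.
The 4 cells of cage f must have product 180, which forces R5C2 = 3.
Cage g has product 12, which forces R6C1 = 2.
Row 6 now contains 3; hence R6C2 = 6.

3 4 5 6 1 2 / 5 1 6 2 3 4 / 4 5 3 1 2 6 / 1 2 4 5 6 3 / 6 3 2 4 5 1 / 2 6 1 3 4 5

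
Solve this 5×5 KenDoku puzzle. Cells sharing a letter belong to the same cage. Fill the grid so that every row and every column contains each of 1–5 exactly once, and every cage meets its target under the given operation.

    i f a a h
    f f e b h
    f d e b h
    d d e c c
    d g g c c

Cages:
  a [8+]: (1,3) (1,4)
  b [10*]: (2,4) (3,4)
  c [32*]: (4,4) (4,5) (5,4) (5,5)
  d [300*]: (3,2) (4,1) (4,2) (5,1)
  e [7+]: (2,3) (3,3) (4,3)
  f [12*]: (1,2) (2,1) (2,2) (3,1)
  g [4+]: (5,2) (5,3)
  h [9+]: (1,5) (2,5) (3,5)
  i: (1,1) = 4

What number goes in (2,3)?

4

I is a freebie, which forces (1,1) = 4.
Row 4 needs a 3, and only (4,1) is open for it.
3 is placed in column 1, so (5,1) = 5.
Row 1 needs a 1, and only (1,5) is open for it.
Row 1 needs a 2, and only (1,2) is open for it.
2 is placed in column 2, leaving (2,2) = 3.
Row 2 now contains 3, so (2,5) = 5.
5 is placed in column 5, which forces (3,5) = 3.
3 is placed in column 2, which forces (5,2) = 1.
Row 5 already has 1, which forces (5,3) = 3.
Row 5 already has 1, so (5,4) = 4.
Row 5 now contains 4, which forces (5,5) = 2.
Column 3 already has 3, leaving (1,3) = 5.
Cage a's pair has sum 8, so (1,4) = 3.
Row 2 now contains 5, which forces (2,4) = 2.
Cage b needs two cells with product 10; hence (3,4) = 5.
4 is placed in column 4, which forces (4,4) = 1.
Column 5 already has 2, so (4,5) = 4.
Row 2 already has 2, so (2,1) = 1.
Row 2 now contains 1, so (2,3) = 4.
The 4 cells of cage f must have product 12, so (3,1) = 2.
Row 3 already has 5, leaving (3,2) = 4.
4 is placed in column 3, so (3,3) = 1.
Row 4 already has 4, leaving (4,2) = 5.
Row 4 already has 4, leaving (4,3) = 2.
Completed grid: 4 2 5 3 1 / 1 3 4 2 5 / 2 4 1 5 3 / 3 5 2 1 4 / 5 1 3 4 2.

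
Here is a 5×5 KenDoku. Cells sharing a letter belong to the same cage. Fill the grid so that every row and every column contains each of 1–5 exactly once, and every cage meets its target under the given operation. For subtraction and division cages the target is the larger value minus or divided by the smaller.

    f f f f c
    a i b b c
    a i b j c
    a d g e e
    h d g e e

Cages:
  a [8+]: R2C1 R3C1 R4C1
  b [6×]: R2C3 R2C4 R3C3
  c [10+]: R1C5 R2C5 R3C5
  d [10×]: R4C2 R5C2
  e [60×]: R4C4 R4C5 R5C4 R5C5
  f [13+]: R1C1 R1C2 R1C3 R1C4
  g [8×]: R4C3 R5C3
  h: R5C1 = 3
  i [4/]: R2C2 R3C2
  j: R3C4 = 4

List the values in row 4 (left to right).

1 5 2 3 4

Cage j is a single given cell; hence R3C4 = 4.
H is a freebie; hence R5C1 = 3.
Cage i needs two cells with quotient 4, which forces R2C2 = 4.
Row 3 now contains 4, leaving R3C2 = 1.
In row 1, 2 can only go at R1C5, so R1C5 = 2.
In column 1, 4 can only go at R1C1, so R1C1 = 4.
In column 2, 3 can only go at R1C2, so R1C2 = 3.
In column 3, 5 can only go at R1C3, so R1C3 = 5.
Row 1 already has 5, so R1C4 = 1.
1 is placed in column 4, leaving R5C4 = 5.
The 3 cells of cage b must have product 6, which forces R2C3 = 1.
Cage d needs two cells with product 10, leaving R4C2 = 5.
5 is placed in column 4, which forces R4C4 = 3.
5 is placed in row 5, so R5C2 = 2.
Row 5 already has 2, leaving R5C3 = 4.
4 is placed in row 5, leaving R5C5 = 1.
3 is placed in column 4, so R2C4 = 2.
The 3 cells of cage b must have product 6; hence R3C3 = 3.
Row 3 now contains 3, so R3C5 = 5.
Cage a has sum 8, so R4C1 = 1.
Column 3 already has 4, leaving R4C3 = 2.
Column 5 already has 1, leaving R4C5 = 4.
2 is placed in row 2, which forces R2C1 = 5.
Column 5 already has 5, which forces R2C5 = 3.
Row 3 now contains 5, so R3C1 = 2.
Filled in: 4 3 5 1 2 / 5 4 1 2 3 / 2 1 3 4 5 / 1 5 2 3 4 / 3 2 4 5 1.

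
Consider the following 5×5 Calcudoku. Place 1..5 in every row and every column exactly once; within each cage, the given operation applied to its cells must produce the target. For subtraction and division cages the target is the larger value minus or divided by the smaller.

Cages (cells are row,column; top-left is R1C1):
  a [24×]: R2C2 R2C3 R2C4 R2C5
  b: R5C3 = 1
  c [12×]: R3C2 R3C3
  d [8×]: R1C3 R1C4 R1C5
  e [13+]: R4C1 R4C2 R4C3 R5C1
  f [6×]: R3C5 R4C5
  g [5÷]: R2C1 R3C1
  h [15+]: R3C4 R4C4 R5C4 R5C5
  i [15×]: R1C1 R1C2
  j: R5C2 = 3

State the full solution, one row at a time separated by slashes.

J is a freebie, which forces R5C2 = 3.
B is a freebie, leaving R5C3 = 1.
Cage i's pair has product 15, leaving R1C1 = 3.
3 is placed in column 2; hence R1C2 = 5.
3 is placed in column 2, leaving R3C2 = 4.
Cage c needs two cells with product 12, leaving R3C3 = 3.
Row 3 now contains 3, which forces R3C5 = 2.
2 is placed in column 5, so R4C5 = 3.
Cage a needs product 24; hence R2C4 = 3.
In row 2, 5 can only go at R2C1, so R2C1 = 5.
5 is placed in column 1, so R3C1 = 1.
Row 3 now contains 1; hence R3C4 = 5.
Cage e has sum 13, which forces R4C1 = 4.
Cage e has sum 13, so R4C2 = 2.
Cage e needs sum 13, so R4C3 = 5.
4 is placed in row 4, leaving R4C4 = 1.
5 is placed in column 1, so R5C1 = 2.
Row 5 now contains 2; hence R5C4 = 4.
Row 5 now contains 4, which forces R5C5 = 5.
The 3 cells of cage d must have product 8, leaving R1C3 = 4.
4 is placed in column 4, so R1C4 = 2.
Cage d needs product 8, which forces R1C5 = 1.
Column 2 already has 2, which forces R2C2 = 1.
The 4 cells of cage a must have product 24; hence R2C3 = 2.
Cage a needs product 24, so R2C5 = 4.

3 5 4 2 1 / 5 1 2 3 4 / 1 4 3 5 2 / 4 2 5 1 3 / 2 3 1 4 5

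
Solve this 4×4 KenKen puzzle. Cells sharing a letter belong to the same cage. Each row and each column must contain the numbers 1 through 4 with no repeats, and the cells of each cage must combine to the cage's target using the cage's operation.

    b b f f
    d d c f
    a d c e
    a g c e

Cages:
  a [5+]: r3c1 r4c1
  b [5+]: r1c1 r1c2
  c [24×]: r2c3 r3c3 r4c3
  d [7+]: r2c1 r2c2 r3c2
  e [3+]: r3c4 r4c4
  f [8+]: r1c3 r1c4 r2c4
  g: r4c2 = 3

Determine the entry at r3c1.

1

Cage g is given, so r4c2 = 3.
In column 3, 1 can only go at r1c3, so r1c3 = 1.
Cage b needs two cells with sum 5, so r1c1 = 3.
The two cells of cage b must have sum 5, so r1c2 = 2.
Row 1 now contains 3; hence r1c4 = 4.
4 is placed in column 4, which forces r2c4 = 3.
The 3 cells of cage d must have sum 7, leaving r2c1 = 2.
Row 2 now contains 2; hence r2c3 = 4.
Cage c has product 24, so r3c3 = 3.
Column 3 now contains 4; hence r4c3 = 2.
Row 4 now contains 2; hence r4c4 = 1.
Row 2 already has 4, leaving r2c2 = 1.
Cage a needs two cells with sum 5, leaving r3c1 = 1.
Cage d needs sum 7, so r3c2 = 4.
1 is placed in column 4; hence r3c4 = 2.
1 is placed in row 4, leaving r4c1 = 4.
The full grid is 3 2 1 4 / 2 1 4 3 / 1 4 3 2 / 4 3 2 1.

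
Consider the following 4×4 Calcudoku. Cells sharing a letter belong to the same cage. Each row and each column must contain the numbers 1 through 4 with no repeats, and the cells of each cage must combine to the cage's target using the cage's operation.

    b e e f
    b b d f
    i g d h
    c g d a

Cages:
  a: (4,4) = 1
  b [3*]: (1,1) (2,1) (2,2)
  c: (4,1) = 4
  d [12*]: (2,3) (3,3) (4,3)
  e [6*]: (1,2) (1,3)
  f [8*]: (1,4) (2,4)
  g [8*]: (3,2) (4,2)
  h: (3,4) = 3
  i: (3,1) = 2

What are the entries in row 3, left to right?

Cage b needs product 3, leaving (1,1) = 1.
Cage b needs product 3, which forces (2,1) = 3.
The 3 cells of cage b must have product 3; hence (2,2) = 1.
Row 2 already has 1, which forces (2,3) = 4.
Row 2 now contains 4; hence (2,4) = 2.
I is a freebie, so (3,1) = 2.
Row 3 already has 2, which forces (3,2) = 4.
Cage h is given, which forces (3,4) = 3.
Cage c is given, which forces (4,1) = 4.
4 is placed in column 2; hence (4,2) = 2.
A is a freebie; hence (4,4) = 1.
Column 2 already has 2, so (1,2) = 3.
The two cells of cage e must have product 6, so (1,3) = 2.
Column 4 now contains 2, so (1,4) = 4.
Row 3 already has 3, leaving (3,3) = 1.
Row 4 now contains 1; hence (4,3) = 3.
Filled in: 1 3 2 4 / 3 1 4 2 / 2 4 1 3 / 4 2 3 1.

2 4 1 3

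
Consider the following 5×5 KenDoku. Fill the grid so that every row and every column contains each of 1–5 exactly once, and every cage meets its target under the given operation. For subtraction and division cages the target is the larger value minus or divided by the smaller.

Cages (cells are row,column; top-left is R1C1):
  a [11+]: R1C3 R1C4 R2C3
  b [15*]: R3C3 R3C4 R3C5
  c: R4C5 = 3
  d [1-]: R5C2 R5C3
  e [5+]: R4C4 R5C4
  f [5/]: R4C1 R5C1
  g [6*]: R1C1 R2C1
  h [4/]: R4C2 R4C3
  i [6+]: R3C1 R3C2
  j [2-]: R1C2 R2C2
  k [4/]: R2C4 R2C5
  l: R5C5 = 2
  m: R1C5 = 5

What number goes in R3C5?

1

Cage m is a single given cell, leaving R1C5 = 5.
Cage c is given, leaving R4C5 = 3.
Cage l is given, leaving R5C5 = 2.
3 is placed in column 5, so R3C5 = 1.
Cage k needs two cells with quotient 4, so R2C4 = 1.
Column 5 now contains 1; hence R2C5 = 4.
Row 2 now contains 4; hence R2C3 = 5.
5 is placed in column 3, leaving R3C3 = 3.
Row 3 already has 3; hence R3C4 = 5.
Cage e needs two cells with sum 5, so R4C4 = 2.
Column 3 already has 3; hence R5C3 = 4.
Cage e's pair has sum 5, leaving R5C4 = 3.
4 is placed in column 3, which forces R1C3 = 2.
Column 4 already has 2; hence R1C4 = 4.
Cage h's pair has quotient 4, so R4C2 = 4.
4 is placed in column 3, so R4C3 = 1.
3 is placed in row 5; hence R5C2 = 5.
Row 1 already has 2; hence R1C1 = 3.
Row 1 now contains 4, so R1C2 = 1.
Cage g needs two cells with product 6, which forces R2C1 = 2.
Cage j needs two cells with difference 2, which forces R2C2 = 3.
Cage i needs two cells with sum 6, leaving R3C1 = 4.
Column 2 already has 4, which forces R3C2 = 2.
Row 4 now contains 1, which forces R4C1 = 5.
5 is placed in row 5; hence R5C1 = 1.
The full grid is 3 1 2 4 5 / 2 3 5 1 4 / 4 2 3 5 1 / 5 4 1 2 3 / 1 5 4 3 2.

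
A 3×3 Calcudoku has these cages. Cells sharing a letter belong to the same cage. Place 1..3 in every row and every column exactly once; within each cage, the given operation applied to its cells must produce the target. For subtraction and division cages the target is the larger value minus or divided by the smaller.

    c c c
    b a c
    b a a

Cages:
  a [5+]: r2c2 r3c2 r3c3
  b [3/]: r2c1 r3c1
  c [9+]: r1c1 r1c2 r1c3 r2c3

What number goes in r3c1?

The 4 cells of cage c must have sum 9, which forces r2c3 = 3.
Row 2 already has 3, so r2c1 = 1.
Row 2 already has 1, leaving r2c2 = 2.
The two cells of cage b must have quotient 3, leaving r3c1 = 3.
Row 3 already has 3, so r3c2 = 1.
Row 3 already has 1; hence r3c3 = 2.
Column 1 already has 3, which forces r1c1 = 2.
1 is placed in column 2; hence r1c2 = 3.
Column 3 already has 2; hence r1c3 = 1.
The full grid is 2 3 1 / 1 2 3 / 3 1 2.

3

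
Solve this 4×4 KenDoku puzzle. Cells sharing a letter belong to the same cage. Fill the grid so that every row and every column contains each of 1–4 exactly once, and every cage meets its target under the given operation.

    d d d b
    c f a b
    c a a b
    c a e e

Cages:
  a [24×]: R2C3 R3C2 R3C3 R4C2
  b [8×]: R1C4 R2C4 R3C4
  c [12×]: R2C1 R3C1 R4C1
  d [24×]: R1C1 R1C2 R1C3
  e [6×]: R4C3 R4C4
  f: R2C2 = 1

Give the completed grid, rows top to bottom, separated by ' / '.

2 3 4 1 / 4 1 3 2 / 3 2 1 4 / 1 4 2 3

Cage f is a single given cell; hence R2C2 = 1.
The 4 cells of cage a must have product 24, which forces R3C3 = 1.
The 3 cells of cage b must have product 8; hence R1C4 = 1.
Cage c has product 12, which forces R4C1 = 1.
In row 4, 4 can only go at R4C2, so R4C2 = 4.
In column 1, 2 can only go at R1C1, so R1C1 = 2.
2 is placed in row 1, so R1C2 = 3.
Cage d has product 24, which forces R1C3 = 4.
Column 2 already has 3; hence R3C2 = 2.
2 is placed in row 3, so R3C4 = 4.
Cage c needs product 12, so R2C1 = 4.
Cage a has product 24, leaving R2C3 = 3.
Column 4 now contains 4; hence R2C4 = 2.
4 is placed in row 3; hence R3C1 = 3.
Column 3 now contains 3, which forces R4C3 = 2.
Column 4 now contains 2, which forces R4C4 = 3.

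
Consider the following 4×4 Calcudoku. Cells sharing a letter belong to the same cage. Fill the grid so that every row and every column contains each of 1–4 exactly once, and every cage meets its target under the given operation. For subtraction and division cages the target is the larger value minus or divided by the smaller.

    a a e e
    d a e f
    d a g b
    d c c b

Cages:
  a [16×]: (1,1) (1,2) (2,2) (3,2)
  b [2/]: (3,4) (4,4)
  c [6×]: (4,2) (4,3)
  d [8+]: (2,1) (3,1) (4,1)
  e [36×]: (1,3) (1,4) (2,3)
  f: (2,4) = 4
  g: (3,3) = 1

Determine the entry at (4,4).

Cage a has product 16, leaving (1,1) = 2.
Cage e needs product 36, which forces (1,3) = 4.
Cage e has product 36; hence (1,4) = 3.
Cage e has product 36; hence (2,3) = 3.
Cage f is given; hence (2,4) = 4.
Cage g is a single given cell; hence (3,3) = 1.
Row 3 now contains 1, which forces (3,4) = 2.
Column 3 now contains 3, leaving (4,3) = 2.
2 is placed in column 4, so (4,4) = 1.
Row 1 already has 4; hence (1,2) = 1.
4 is placed in row 2, so (2,1) = 1.
Cage a has product 16, leaving (2,2) = 2.
Row 3 already has 2; hence (3,2) = 4.
Row 4 now contains 2, so (4,2) = 3.
Row 3 already has 4, leaving (3,1) = 3.
Row 4 already has 3; hence (4,1) = 4.
Completed grid: 2 1 4 3 / 1 2 3 4 / 3 4 1 2 / 4 3 2 1.

1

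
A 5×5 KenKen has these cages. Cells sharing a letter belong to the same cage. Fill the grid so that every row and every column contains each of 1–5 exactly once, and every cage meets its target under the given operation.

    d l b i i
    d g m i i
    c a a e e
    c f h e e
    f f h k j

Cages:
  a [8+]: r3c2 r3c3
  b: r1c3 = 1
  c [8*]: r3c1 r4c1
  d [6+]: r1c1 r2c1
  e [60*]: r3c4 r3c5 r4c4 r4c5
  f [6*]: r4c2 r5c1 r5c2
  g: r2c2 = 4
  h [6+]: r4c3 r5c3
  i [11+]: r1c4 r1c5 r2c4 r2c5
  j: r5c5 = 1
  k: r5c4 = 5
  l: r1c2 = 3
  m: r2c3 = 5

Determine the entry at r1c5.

2

Cage l is a single given cell, leaving r1c2 = 3.
B is a freebie, leaving r1c3 = 1.
Cage g is a single given cell, so r2c2 = 4.
Cage m is a single given cell; hence r2c3 = 5.
3 is placed in column 2; hence r3c2 = 5.
Column 3 already has 5, so r3c3 = 3.
K is a freebie, so r5c4 = 5.
J is a freebie; hence r5c5 = 1.
The 4 cells of cage e must have product 60; hence r3c4 = 1.
Cage e has product 60, leaving r3c5 = 4.
Cage f needs product 6, so r4c2 = 1.
The 4 cells of cage e must have product 60, so r4c4 = 3.
The 4 cells of cage e must have product 60, which forces r4c5 = 5.
Cage f has product 6; hence r5c1 = 3.
Row 5 already has 1, which forces r5c2 = 2.
2 is placed in row 5, which forces r5c3 = 4.
Cage i has sum 11, which forces r1c4 = 4.
Column 5 now contains 5, so r1c5 = 2.
3 is placed in column 4, so r2c4 = 2.
The 4 cells of cage i must have sum 11; hence r2c5 = 3.
Row 3 now contains 4; hence r3c1 = 2.
The two cells of cage c must have product 8, so r4c1 = 4.
Column 3 now contains 4, which forces r4c3 = 2.
4 is placed in row 1, so r1c1 = 5.
Row 2 now contains 2, so r2c1 = 1.
The full grid is 5 3 1 4 2 / 1 4 5 2 3 / 2 5 3 1 4 / 4 1 2 3 5 / 3 2 4 5 1.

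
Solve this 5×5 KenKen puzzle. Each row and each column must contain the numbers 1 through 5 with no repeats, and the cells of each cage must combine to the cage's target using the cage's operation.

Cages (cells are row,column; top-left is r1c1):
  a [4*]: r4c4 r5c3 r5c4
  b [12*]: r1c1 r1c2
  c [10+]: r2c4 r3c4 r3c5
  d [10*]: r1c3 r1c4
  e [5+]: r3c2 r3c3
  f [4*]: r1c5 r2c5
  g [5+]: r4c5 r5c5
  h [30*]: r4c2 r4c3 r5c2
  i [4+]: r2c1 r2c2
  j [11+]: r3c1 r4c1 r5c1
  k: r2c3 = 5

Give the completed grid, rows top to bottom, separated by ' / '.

3 4 2 5 1 / 1 3 5 2 4 / 2 1 4 3 5 / 4 5 3 1 2 / 5 2 1 4 3

K is a freebie, so r2c3 = 5.
Column 3 now contains 5; hence r1c3 = 2.
Cage d needs two cells with product 10; hence r1c4 = 5.
Column 3 now contains 2, leaving r4c3 = 3.
Column 3 now contains 2, leaving r5c3 = 1.
1 is placed in row 5, leaving r5c4 = 4.
Cage e needs two cells with sum 5, leaving r3c2 = 1.
1 is placed in column 3; hence r3c3 = 4.
The 3 cells of cage c must have sum 10; hence r3c5 = 5.
Cage a needs product 4, which forces r4c4 = 1.
Cage g's pair has sum 5; hence r4c5 = 2.
The two cells of cage g must have sum 5, which forces r5c5 = 3.
The two cells of cage i must have sum 4; hence r2c1 = 1.
Column 2 already has 1, which forces r2c2 = 3.
Row 2 already has 3, leaving r2c4 = 2.
Row 2 already has 1, which forces r2c5 = 4.
Row 3 already has 5; hence r3c1 = 2.
Column 4 now contains 2, leaving r3c4 = 3.
Cage j needs sum 11, so r4c1 = 4.
Row 4 now contains 2, so r4c2 = 5.
Cage j needs sum 11, so r5c1 = 5.
Cage h has product 30, which forces r5c2 = 2.
Column 1 already has 4; hence r1c1 = 3.
Column 2 now contains 3, which forces r1c2 = 4.
Column 5 already has 4, so r1c5 = 1.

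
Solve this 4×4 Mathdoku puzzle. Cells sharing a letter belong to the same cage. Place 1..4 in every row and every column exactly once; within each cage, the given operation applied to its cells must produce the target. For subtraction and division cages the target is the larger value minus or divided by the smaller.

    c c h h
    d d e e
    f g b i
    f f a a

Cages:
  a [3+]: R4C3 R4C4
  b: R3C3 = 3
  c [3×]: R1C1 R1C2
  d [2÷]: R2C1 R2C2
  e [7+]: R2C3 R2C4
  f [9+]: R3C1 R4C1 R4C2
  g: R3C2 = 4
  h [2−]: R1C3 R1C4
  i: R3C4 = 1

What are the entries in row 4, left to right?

4 3 1 2

Cage g is a single given cell; hence R3C2 = 4.
Cage b is a single given cell, which forces R3C3 = 3.
Cage i is given, leaving R3C4 = 1.
Column 4 now contains 1, so R4C4 = 2.
Column 3 now contains 3; hence R2C3 = 4.
Cage e needs two cells with sum 7, which forces R2C4 = 3.
Row 3 already has 3, so R3C1 = 2.
Cage f needs sum 9, which forces R4C1 = 4.
Row 4 now contains 2, so R4C2 = 3.
Row 4 now contains 2, so R4C3 = 1.
The two cells of cage c must have product 3, which forces R1C1 = 3.
3 is placed in column 2; hence R1C2 = 1.
1 is placed in column 3, which forces R1C3 = 2.
3 is placed in column 4, so R1C4 = 4.
Column 1 now contains 2, which forces R2C1 = 1.
Cage d needs two cells with quotient 2, leaving R2C2 = 2.
The full grid is 3 1 2 4 / 1 2 4 3 / 2 4 3 1 / 4 3 1 2.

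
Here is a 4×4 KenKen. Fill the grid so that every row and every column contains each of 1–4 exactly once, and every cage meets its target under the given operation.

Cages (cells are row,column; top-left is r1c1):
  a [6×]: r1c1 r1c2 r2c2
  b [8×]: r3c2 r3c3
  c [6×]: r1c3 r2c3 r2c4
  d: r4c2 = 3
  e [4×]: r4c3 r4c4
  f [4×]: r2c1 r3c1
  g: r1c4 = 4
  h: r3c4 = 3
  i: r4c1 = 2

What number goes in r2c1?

Cage g is a single given cell, so r1c4 = 4.
Cage h is given, leaving r3c4 = 3.
Cage i is given, which forces r4c1 = 2.
Cage d is a single given cell; hence r4c2 = 3.
4 is placed in column 4, which forces r4c4 = 1.
Cage a has product 6, leaving r1c1 = 3.
Row 1 now contains 3, so r1c3 = 1.
Column 3 now contains 1, so r2c3 = 3.
Column 4 now contains 1, which forces r2c4 = 2.
Row 4 already has 1, which forces r4c3 = 4.
Row 1 already has 1, leaving r1c2 = 2.
Row 2 now contains 2, leaving r2c2 = 1.
Cage b's pair has product 8; hence r3c2 = 4.
Column 3 now contains 4, which forces r3c3 = 2.
1 is placed in row 2, leaving r2c1 = 4.
Row 3 already has 4, leaving r3c1 = 1.
Completed grid: 3 2 1 4 / 4 1 3 2 / 1 4 2 3 / 2 3 4 1.

4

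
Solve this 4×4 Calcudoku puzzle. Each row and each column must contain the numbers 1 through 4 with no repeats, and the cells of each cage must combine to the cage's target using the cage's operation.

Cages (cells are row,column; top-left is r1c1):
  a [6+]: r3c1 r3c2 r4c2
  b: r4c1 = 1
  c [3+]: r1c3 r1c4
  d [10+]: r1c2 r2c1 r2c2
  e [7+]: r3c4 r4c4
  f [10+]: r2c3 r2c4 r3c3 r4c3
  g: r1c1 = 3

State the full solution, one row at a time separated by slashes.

3 4 1 2 / 4 2 3 1 / 2 1 4 3 / 1 3 2 4

G is a freebie, leaving r1c1 = 3.
Row 1 already has 3, so r1c2 = 4.
Column 1 now contains 3, which forces r2c1 = 4.
4 is placed in column 2, so r2c2 = 2.
Cage b is a single given cell, so r4c1 = 1.
Row 4 already has 1, which forces r4c2 = 3.
3 is placed in row 4; hence r4c4 = 4.
1 is placed in column 1, so r3c1 = 2.
Column 2 already has 3, which forces r3c2 = 1.
Cage f has sum 10, leaving r3c3 = 4.
Column 4 already has 4, leaving r3c4 = 3.
Row 4 now contains 4, so r4c3 = 2.
Column 3 now contains 2, so r1c3 = 1.
The two cells of cage c must have sum 3, leaving r1c4 = 2.
Cage f needs sum 10, so r2c3 = 3.
3 is placed in column 4, which forces r2c4 = 1.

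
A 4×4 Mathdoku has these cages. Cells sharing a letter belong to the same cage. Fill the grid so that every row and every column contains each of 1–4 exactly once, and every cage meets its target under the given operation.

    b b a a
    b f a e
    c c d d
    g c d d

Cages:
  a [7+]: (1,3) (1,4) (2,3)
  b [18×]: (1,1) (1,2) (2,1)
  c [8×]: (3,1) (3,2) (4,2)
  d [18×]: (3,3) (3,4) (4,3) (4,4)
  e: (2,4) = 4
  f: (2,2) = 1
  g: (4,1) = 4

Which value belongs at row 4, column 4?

3

Cage b needs product 18, so (1,1) = 2.
The 3 cells of cage b must have product 18, which forces (1,2) = 3.
Cage b has product 18, so (2,1) = 3.
F is a freebie, which forces (2,2) = 1.
Cage e is a single given cell; hence (2,4) = 4.
Cage g is given, which forces (4,1) = 4.
4 is placed in row 4; hence (4,2) = 2.
Cage a has sum 7, which forces (1,3) = 4.
Column 4 already has 4, which forces (1,4) = 1.
Row 2 already has 4, which forces (2,3) = 2.
Column 1 already has 4, which forces (3,1) = 1.
Column 2 now contains 2, so (3,2) = 4.
2 is placed in column 3, so (3,3) = 3.
3 is placed in row 3, so (3,4) = 2.
Column 3 already has 3, so (4,3) = 1.
1 is placed in column 4, leaving (4,4) = 3.
The full grid is 2 3 4 1 / 3 1 2 4 / 1 4 3 2 / 4 2 1 3.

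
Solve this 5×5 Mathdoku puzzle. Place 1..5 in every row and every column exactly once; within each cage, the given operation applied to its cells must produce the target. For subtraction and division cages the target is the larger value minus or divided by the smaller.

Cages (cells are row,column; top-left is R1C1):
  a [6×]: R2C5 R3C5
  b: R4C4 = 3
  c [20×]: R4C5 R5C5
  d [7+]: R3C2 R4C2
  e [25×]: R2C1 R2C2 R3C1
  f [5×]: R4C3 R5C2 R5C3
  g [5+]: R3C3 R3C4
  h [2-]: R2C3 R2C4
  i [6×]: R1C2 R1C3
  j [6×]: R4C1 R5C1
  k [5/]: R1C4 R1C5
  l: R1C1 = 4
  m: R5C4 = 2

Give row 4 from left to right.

Cage l is given, which forces R1C1 = 4.
Cage e has product 25; hence R2C1 = 1.
Cage e needs product 25, so R2C2 = 5.
Cage e needs product 25; hence R3C1 = 5.
Cage f has product 5, which forces R4C3 = 1.
Cage b is given; hence R4C4 = 3.
Cage f has product 5, which forces R5C2 = 1.
Cage f needs product 5, which forces R5C3 = 5.
Cage m is a single given cell; hence R5C4 = 2.
Row 5 now contains 5, so R5C5 = 4.
Cage h needs two cells with difference 2; hence R2C3 = 2.
2 is placed in column 4; hence R2C4 = 4.
Row 2 already has 2, leaving R2C5 = 3.
Cage d's pair has sum 7, so R3C2 = 3.
Cage g's pair has sum 5, so R3C3 = 4.
The two cells of cage g must have sum 5, which forces R3C4 = 1.
Column 5 now contains 3, so R3C5 = 2.
Row 4 already has 3, which forces R4C1 = 2.
Cage d's pair has sum 7, leaving R4C2 = 4.
Column 5 already has 4; hence R4C5 = 5.
Row 5 already has 2, which forces R5C1 = 3.
Column 2 already has 3, leaving R1C2 = 2.
Column 3 now contains 2; hence R1C3 = 3.
1 is placed in column 4, leaving R1C4 = 5.
5 is placed in column 5, which forces R1C5 = 1.
Filled in: 4 2 3 5 1 / 1 5 2 4 3 / 5 3 4 1 2 / 2 4 1 3 5 / 3 1 5 2 4.

2 4 1 3 5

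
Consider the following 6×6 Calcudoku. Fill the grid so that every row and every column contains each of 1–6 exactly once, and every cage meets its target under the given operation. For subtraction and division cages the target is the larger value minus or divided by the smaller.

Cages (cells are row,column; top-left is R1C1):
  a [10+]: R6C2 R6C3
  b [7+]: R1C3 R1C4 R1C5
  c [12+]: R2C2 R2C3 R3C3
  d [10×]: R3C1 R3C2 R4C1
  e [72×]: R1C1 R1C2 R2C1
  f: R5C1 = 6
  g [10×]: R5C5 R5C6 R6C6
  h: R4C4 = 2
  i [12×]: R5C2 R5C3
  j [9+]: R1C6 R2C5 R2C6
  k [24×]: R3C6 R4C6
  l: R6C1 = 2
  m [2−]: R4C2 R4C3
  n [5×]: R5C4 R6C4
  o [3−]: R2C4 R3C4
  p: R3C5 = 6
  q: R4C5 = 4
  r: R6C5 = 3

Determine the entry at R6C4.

P is a freebie, so R3C5 = 6.
6 is placed in row 3, so R3C6 = 4.
H is a freebie; hence R4C4 = 2.
Q is a freebie, which forces R4C5 = 4.
Column 6 now contains 4; hence R4C6 = 6.
Cage f is a single given cell; hence R5C1 = 6.
Cage l is a single given cell, which forces R6C1 = 2.
R is a freebie, leaving R6C5 = 3.
Cage e has product 72, so R1C2 = 6.
Cage d has product 10, so R3C2 = 2.
Column 2 now contains 6, so R6C2 = 4.
Row 6 already has 4, so R6C3 = 6.
Column 2 now contains 4; hence R5C2 = 3.
The two cells of cage i must have product 12, leaving R5C3 = 4.
The 3 cells of cage b must have sum 7, leaving R1C4 = 4.
Column 2 now contains 3; hence R2C2 = 5.
Column 3 already has 4, so R2C3 = 2.
4 is placed in column 4, which forces R2C4 = 6.
Row 2 now contains 2, leaving R2C5 = 1.
Row 2 already has 1; hence R2C6 = 3.
The 3 cells of cage c must have sum 12; hence R3C3 = 5.
Column 2 already has 5, leaving R4C2 = 1.
The two cells of cage m must have difference 2, which forces R4C3 = 3.
Row 1 now contains 4; hence R1C1 = 3.
2 is placed in column 3, leaving R1C3 = 1.
Column 5 now contains 1, so R1C5 = 2.
Cage j needs sum 9, so R1C6 = 5.
Row 2 now contains 3, leaving R2C1 = 4.
Row 3 now contains 5, which forces R3C1 = 1.
The two cells of cage o must have difference 3; hence R3C4 = 3.
Row 4 now contains 1, so R4C1 = 5.
2 is placed in column 5, leaving R5C5 = 5.
Column 6 now contains 5, leaving R6C6 = 1.
Row 5 already has 5, which forces R5C4 = 1.
1 is placed in column 6, leaving R5C6 = 2.
Row 6 already has 1, which forces R6C4 = 5.
Completed grid: 3 6 1 4 2 5 / 4 5 2 6 1 3 / 1 2 5 3 6 4 / 5 1 3 2 4 6 / 6 3 4 1 5 2 / 2 4 6 5 3 1.

5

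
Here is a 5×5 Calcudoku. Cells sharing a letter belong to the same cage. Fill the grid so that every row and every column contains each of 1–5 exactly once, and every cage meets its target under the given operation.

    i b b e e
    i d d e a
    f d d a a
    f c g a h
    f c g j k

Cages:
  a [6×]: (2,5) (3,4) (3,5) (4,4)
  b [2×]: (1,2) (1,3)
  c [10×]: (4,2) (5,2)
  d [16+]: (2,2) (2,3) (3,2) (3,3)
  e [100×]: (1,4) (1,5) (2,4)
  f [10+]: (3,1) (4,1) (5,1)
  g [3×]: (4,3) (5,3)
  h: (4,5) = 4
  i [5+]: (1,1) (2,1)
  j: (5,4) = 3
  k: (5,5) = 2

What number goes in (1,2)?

1

Cage e needs product 100; hence (1,4) = 4.
The 3 cells of cage e must have product 100, leaving (1,5) = 5.
Cage e has product 100, so (2,4) = 5.
Cage h is given, so (4,5) = 4.
Cage j is a single given cell, which forces (5,4) = 3.
Cage k is a single given cell, leaving (5,5) = 2.
The two cells of cage c must have product 10; hence (4,2) = 2.
The two cells of cage g must have product 3, which forces (4,3) = 3.
2 is placed in row 4, so (4,4) = 1.
Row 5 already has 2, which forces (5,2) = 5.
Row 5 now contains 3; hence (5,3) = 1.
Column 2 already has 2, leaving (1,2) = 1.
Column 3 already has 1, which forces (1,3) = 2.
The 4 cells of cage d must have sum 16, so (2,2) = 3.
3 is placed in column 3, leaving (2,3) = 4.
Row 2 already has 3, leaving (2,5) = 1.
Cage f needs sum 10, so (3,1) = 1.
Column 2 now contains 5; hence (3,2) = 4.
Cage d needs sum 16, so (3,3) = 5.
1 is placed in column 4, which forces (3,4) = 2.
Column 5 now contains 1, which forces (3,5) = 3.
Row 4 now contains 1, so (4,1) = 5.
Row 5 now contains 1, so (5,1) = 4.
Row 1 already has 2, so (1,1) = 3.
4 is placed in row 2; hence (2,1) = 2.
Completed grid: 3 1 2 4 5 / 2 3 4 5 1 / 1 4 5 2 3 / 5 2 3 1 4 / 4 5 1 3 2.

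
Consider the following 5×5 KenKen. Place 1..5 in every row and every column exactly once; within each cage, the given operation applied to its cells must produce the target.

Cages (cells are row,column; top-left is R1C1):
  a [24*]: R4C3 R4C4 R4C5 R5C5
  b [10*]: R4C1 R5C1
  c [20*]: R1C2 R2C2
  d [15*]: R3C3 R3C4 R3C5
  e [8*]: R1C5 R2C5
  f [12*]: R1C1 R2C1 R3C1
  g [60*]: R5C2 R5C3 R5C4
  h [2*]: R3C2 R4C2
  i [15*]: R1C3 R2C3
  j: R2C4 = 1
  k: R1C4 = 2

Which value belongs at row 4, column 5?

Cage k is a single given cell, leaving R1C4 = 2.
Row 1 now contains 2, leaving R1C5 = 4.
Cage j is a single given cell, which forces R2C4 = 1.
4 is placed in column 5, so R2C5 = 2.
4 is placed in row 1, which forces R1C2 = 5.
5 is placed in row 1; hence R1C3 = 3.
Cage c needs two cells with product 20, which forces R2C2 = 4.
3 is placed in column 3; hence R2C3 = 5.
5 is placed in column 3, which forces R3C3 = 1.
The 4 cells of cage a must have product 24, so R4C3 = 2.
Cage a has product 24, leaving R4C4 = 4.
Column 2 already has 4; hence R5C2 = 3.
5 is placed in column 3; hence R5C3 = 4.
3 is placed in row 5; hence R5C4 = 5.
3 is placed in row 5, which forces R5C5 = 1.
Row 1 now contains 3; hence R1C1 = 1.
4 is placed in row 2; hence R2C1 = 3.
Cage f needs product 12, leaving R3C1 = 4.
1 is placed in row 3, which forces R3C2 = 2.
Column 4 already has 5, which forces R3C4 = 3.
The 3 cells of cage d must have product 15, so R3C5 = 5.
Row 4 now contains 2, leaving R4C1 = 5.
Row 4 now contains 2, so R4C2 = 1.
1 is placed in column 5, which forces R4C5 = 3.
5 is placed in row 5; hence R5C1 = 2.
Completed grid: 1 5 3 2 4 / 3 4 5 1 2 / 4 2 1 3 5 / 5 1 2 4 3 / 2 3 4 5 1.

3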